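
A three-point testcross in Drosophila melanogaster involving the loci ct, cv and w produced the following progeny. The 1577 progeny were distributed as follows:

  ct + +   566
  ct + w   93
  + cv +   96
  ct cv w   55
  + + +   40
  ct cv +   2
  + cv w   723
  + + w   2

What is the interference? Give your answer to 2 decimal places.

The two most frequent reciprocal classes, + cv w and ct + +, are the parental types, so the F1 was + cv w / ct + +.
The two rarest classes, + + w and ct cv +, are the double crossovers. Comparing them with the parentals, only the cv allele has switched, so cv is the middle locus and the order is ct – cv – w.
ct–cv: (95 + 4)/1577 = 0.0628; cv–w: (189 + 4)/1577 = 0.1224.
Expected DCO frequency = 0.0628 × 0.1224 ≈ 0.00769; observed = 4/1577 ≈ 0.00254.
Coefficient of coincidence = 0.00254/0.00769 ≈ 0.33; interference = 1 − 0.33 = 0.67.

0.67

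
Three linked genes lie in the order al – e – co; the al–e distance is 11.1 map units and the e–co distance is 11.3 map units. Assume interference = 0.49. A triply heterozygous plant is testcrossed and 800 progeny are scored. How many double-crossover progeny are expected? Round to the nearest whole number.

Map distances give recombination frequencies of 0.111 and 0.113 for the two intervals.
With interference 0.49 (so coincidence = 0.51), expected double-crossover frequency = 0.111 × 0.113 × 0.51 = 0.00640.
Expected number = 0.00640 × 800 = 5.12 ≈ 5.

5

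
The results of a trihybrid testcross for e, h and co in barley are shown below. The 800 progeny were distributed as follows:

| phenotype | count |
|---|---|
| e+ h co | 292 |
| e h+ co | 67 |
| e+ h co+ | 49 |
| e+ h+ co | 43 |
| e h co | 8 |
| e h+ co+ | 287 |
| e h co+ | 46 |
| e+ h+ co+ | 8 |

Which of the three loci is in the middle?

The two most frequent reciprocal classes, e h+ co+ and e+ h co, are the parental types, so the F1 was e h+ co+ / e+ h co.
The two rarest classes, e+ h+ co+ and e h co, are the double crossovers. Comparing them with the parentals, only the e allele has switched, so e is the middle locus and the order is h – e – co.

e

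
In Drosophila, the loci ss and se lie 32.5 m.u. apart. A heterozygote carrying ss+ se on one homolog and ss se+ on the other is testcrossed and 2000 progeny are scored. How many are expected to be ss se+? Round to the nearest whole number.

A map distance of 32.5 m.u. corresponds to a recombination frequency of 0.325.
The F1 is ss+ se / ss se+, so ss se+ is a parental gamete class with expected frequency (1 − r)/2 = 0.675/2 = 0.3375.
Expected number = 0.3375 × 2000 = 675.00 ≈ 675.

675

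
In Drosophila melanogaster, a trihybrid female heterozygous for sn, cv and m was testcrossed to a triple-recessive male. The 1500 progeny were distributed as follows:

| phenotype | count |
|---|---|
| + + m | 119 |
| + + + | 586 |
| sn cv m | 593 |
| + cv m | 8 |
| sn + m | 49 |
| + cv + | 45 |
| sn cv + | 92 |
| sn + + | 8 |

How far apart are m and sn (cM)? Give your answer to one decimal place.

The two most frequent reciprocal classes, sn cv m and + + +, are the parental types, so the F1 was sn cv m / + + +.
The two rarest classes, + cv m and sn + +, are the double crossovers. Comparing them with the parentals, only the sn allele has switched, so sn is the middle locus and the order is m – sn – cv.
Crossovers in the m–sn interval produce the single-crossover classes sn cv + and + + m (92 + 119 = 211) plus the double crossovers (16).
RF(m–sn) = (211 + 16) / 1500 = 227/1500 = 0.1513 → 15.1 cM.

15.1 cM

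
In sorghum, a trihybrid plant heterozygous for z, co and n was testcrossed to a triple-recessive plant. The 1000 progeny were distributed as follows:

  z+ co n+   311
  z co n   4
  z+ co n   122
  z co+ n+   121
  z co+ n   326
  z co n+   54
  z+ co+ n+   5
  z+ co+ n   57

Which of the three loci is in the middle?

co

The two most frequent reciprocal classes, z+ co n+ and z co+ n, are the parental types, so the F1 was z+ co n+ / z co+ n.
The two rarest classes, z+ co+ n+ and z co n, are the double crossovers. Comparing them with the parentals, only the co allele has switched, so co is the middle locus and the order is n – co – z.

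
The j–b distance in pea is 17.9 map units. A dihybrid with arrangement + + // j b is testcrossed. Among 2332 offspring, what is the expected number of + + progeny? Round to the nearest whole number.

A map distance of 17.9 map units corresponds to a recombination frequency of 0.179.
The F1 is + + / j b, so + + is a parental gamete class with expected frequency (1 − r)/2 = 0.821/2 = 0.4105.
Expected number = 0.4105 × 2332 = 957.29 ≈ 957.

957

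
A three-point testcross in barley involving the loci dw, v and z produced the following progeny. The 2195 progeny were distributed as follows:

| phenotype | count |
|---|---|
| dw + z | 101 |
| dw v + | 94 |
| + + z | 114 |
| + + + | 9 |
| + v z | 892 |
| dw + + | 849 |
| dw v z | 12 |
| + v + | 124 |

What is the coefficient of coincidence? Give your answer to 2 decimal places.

0.82

The two most frequent reciprocal classes, dw + + and + v z, are the parental types, so the F1 was dw + + / + v z.
The two rarest classes, + + + and dw v z, are the double crossovers. Comparing them with the parentals, only the dw allele has switched, so dw is the middle locus and the order is v – dw – z.
v–dw: (208 + 21)/2195 = 0.1043; dw–z: (225 + 21)/2195 = 0.1121.
Expected DCO frequency = 0.1043 × 0.1121 ≈ 0.01169; observed = 21/2195 ≈ 0.00957.
Coefficient of coincidence = 0.00957/0.01169 ≈ 0.82.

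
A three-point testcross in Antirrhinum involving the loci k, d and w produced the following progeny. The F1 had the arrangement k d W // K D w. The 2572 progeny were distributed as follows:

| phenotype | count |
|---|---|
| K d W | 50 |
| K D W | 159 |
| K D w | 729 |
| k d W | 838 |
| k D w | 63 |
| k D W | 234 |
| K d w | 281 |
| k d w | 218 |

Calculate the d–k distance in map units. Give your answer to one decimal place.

24.4 map units

The two rarest classes, K d W and k D w, are the double crossovers. Comparing them with the parentals, only the k allele has switched, so k is the middle locus and the order is w – k – d.
Crossovers in the k–d interval produce the single-crossover classes k D W and K d w (234 + 281 = 515) plus the double crossovers (113).
RF(k–d) = (515 + 113) / 2572 = 628/2572 = 0.2442 → 24.4 map units.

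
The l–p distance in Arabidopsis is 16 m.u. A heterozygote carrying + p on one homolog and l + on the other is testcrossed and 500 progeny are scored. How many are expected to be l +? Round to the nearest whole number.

A map distance of 16 m.u. corresponds to a recombination frequency of 0.160.
The F1 is + p / l +, so l + is a parental gamete class with expected frequency (1 − r)/2 = 0.840/2 = 0.4200.
Expected number = 0.4200 × 500 = 210.00 ≈ 210.

210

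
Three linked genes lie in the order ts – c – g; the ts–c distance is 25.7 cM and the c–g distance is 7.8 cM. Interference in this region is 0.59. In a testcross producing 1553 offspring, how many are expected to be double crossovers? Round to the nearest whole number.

Map distances give recombination frequencies of 0.257 and 0.078 for the two intervals.
With interference 0.59 (so coincidence = 0.41), expected double-crossover frequency = 0.257 × 0.078 × 0.41 = 0.00822.
Expected number = 0.00822 × 1553 = 12.76 ≈ 13.

13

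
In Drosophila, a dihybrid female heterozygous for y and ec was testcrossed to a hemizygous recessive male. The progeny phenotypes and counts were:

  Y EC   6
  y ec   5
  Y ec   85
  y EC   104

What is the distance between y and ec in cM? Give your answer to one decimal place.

The two most frequent classes, Y ec (85) and y EC (104), are the parental types, so the F1 was Y ec / y EC.
The recombinant classes are Y EC and y ec: 6 + 5 = 11.
Recombination frequency = 11/200 = 0.0550 ≈ 5.5%, i.e. 5.5 cM.

5.5 cM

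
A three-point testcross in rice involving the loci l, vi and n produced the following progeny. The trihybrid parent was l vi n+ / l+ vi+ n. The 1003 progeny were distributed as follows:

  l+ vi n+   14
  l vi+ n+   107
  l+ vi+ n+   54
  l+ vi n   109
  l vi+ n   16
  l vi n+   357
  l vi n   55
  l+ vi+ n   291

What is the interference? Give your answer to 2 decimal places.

0.12

The two rarest classes, l+ vi n+ and l vi+ n, are the double crossovers. Comparing them with the parentals, only the l allele has switched, so l is the middle locus and the order is n – l – vi.
n–l: (109 + 30)/1003 = 0.1386; l–vi: (216 + 30)/1003 = 0.2453.
Expected DCO frequency = 0.1386 × 0.2453 ≈ 0.03400; observed = 30/1003 ≈ 0.02991.
Coefficient of coincidence = 0.02991/0.03400 ≈ 0.88; interference = 1 − 0.88 = 0.12.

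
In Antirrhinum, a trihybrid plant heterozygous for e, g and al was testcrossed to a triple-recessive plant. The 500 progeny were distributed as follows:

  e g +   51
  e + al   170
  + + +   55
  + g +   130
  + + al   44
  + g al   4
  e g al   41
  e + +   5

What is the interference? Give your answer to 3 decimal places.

The two most frequent reciprocal classes, + g + and e + al, are the parental types, so the F1 was + g + / e + al.
The two rarest classes, + g al and e + +, are the double crossovers. Comparing them with the parentals, only the al allele has switched, so al is the middle locus and the order is e – al – g.
e–al: (95 + 9)/500 = 0.2080; al–g: (96 + 9)/500 = 0.2100.
Expected DCO frequency = 0.2080 × 0.2100 ≈ 0.04368; observed = 9/500 ≈ 0.01800.
Coefficient of coincidence = 0.01800/0.04368 ≈ 0.412; interference = 1 − 0.412 = 0.588.

0.588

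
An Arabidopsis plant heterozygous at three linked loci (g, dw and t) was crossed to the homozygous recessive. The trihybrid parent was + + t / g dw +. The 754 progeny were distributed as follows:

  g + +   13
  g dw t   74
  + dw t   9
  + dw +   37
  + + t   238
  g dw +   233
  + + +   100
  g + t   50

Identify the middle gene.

dw

The two rarest classes, + dw t and g + +, are the double crossovers. Comparing them with the parentals, only the dw allele has switched, so dw is the middle locus and the order is g – dw – t.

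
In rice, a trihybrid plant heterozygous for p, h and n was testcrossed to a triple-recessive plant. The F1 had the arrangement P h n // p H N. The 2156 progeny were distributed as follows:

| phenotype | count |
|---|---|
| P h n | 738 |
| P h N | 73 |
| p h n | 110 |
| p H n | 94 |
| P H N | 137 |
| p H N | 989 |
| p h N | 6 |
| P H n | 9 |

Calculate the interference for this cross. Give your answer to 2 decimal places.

The two rarest classes, P H n and p h N, are the double crossovers. Comparing them with the parentals, only the h allele has switched, so h is the middle locus and the order is n – h – p.
n–h: (167 + 15)/2156 = 0.0844; h–p: (247 + 15)/2156 = 0.1215.
Expected DCO frequency = 0.0844 × 0.1215 ≈ 0.01025; observed = 15/2156 ≈ 0.00696.
Coefficient of coincidence = 0.00696/0.01025 ≈ 0.68; interference = 1 − 0.68 = 0.32.

0.32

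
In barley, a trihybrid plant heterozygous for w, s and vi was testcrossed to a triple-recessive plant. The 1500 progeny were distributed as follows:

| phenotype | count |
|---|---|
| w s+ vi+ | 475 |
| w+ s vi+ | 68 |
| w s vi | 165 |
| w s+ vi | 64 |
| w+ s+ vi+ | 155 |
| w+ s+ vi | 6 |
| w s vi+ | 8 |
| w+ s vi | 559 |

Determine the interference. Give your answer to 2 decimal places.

0.57

The two most frequent reciprocal classes, w+ s vi and w s+ vi+, are the parental types, so the F1 was w+ s vi / w s+ vi+.
The two rarest classes, w+ s+ vi and w s vi+, are the double crossovers. Comparing them with the parentals, only the s allele has switched, so s is the middle locus and the order is vi – s – w.
vi–s: (132 + 14)/1500 = 0.0973; s–w: (320 + 14)/1500 = 0.2227.
Expected DCO frequency = 0.0973 × 0.2227 ≈ 0.02167; observed = 14/1500 ≈ 0.00933.
Coefficient of coincidence = 0.00933/0.02167 ≈ 0.43; interference = 1 − 0.43 = 0.57.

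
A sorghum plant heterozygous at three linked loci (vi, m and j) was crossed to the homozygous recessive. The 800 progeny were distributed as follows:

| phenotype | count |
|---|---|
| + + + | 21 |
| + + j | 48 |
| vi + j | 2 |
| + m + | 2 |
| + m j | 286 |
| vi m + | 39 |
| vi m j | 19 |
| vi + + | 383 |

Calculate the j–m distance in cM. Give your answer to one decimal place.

The two most frequent reciprocal classes, vi + + and + m j, are the parental types, so the F1 was vi + + / + m j.
The two rarest classes, vi + j and + m +, are the double crossovers. Comparing them with the parentals, only the j allele has switched, so j is the middle locus and the order is m – j – vi.
Crossovers in the m–j interval produce the single-crossover classes vi m + and + + j (39 + 48 = 87) plus the double crossovers (4).
RF(m–j) = (87 + 4) / 800 = 91/800 = 0.1138 → 11.4 cM.

11.4 cM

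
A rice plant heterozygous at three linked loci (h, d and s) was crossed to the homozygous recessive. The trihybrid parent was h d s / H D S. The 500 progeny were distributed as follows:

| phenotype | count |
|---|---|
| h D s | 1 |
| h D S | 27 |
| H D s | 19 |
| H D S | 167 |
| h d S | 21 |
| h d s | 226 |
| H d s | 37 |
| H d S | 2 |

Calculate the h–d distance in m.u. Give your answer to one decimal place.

13.4 m.u.

The two rarest classes, h D s and H d S, are the double crossovers. Comparing them with the parentals, only the d allele has switched, so d is the middle locus and the order is s – d – h.
Crossovers in the d–h interval produce the single-crossover classes H d s and h D S (37 + 27 = 64) plus the double crossovers (3).
RF(d–h) = (64 + 3) / 500 = 67/500 = 0.1340 → 13.4 m.u.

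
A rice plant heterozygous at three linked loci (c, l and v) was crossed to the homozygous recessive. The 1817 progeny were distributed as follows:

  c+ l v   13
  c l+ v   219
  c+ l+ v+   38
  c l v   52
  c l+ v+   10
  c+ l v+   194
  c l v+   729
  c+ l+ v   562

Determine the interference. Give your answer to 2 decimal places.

The two most frequent reciprocal classes, c+ l+ v and c l v+, are the parental types, so the F1 was c+ l+ v / c l v+.
The two rarest classes, c+ l v and c l+ v+, are the double crossovers. Comparing them with the parentals, only the l allele has switched, so l is the middle locus and the order is c – l – v.
c–l: (413 + 23)/1817 = 0.2400; l–v: (90 + 23)/1817 = 0.0622.
Expected DCO frequency = 0.2400 × 0.0622 ≈ 0.01493; observed = 23/1817 ≈ 0.01266.
Coefficient of coincidence = 0.01266/0.01493 ≈ 0.85; interference = 1 − 0.85 = 0.15.

0.15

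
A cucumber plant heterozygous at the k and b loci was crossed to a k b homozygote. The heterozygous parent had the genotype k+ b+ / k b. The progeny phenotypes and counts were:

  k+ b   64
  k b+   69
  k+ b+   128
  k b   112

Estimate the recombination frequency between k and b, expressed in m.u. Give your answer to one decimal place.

The recombinant classes are k+ b and k b+: 64 + 69 = 133.
Recombination frequency = 133/373 = 0.3566 ≈ 35.7%, i.e. 35.7 m.u.

35.7 m.u.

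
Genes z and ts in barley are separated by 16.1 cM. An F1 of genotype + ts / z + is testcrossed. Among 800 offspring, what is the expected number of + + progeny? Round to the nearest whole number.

A map distance of 16.1 cM corresponds to a recombination frequency of 0.161.
The F1 is + ts / z +, so + + is a recombinant gamete class with expected frequency r/2 = 0.161/2 = 0.0805.
Expected number = 0.0805 × 800 = 64.40 ≈ 64.

64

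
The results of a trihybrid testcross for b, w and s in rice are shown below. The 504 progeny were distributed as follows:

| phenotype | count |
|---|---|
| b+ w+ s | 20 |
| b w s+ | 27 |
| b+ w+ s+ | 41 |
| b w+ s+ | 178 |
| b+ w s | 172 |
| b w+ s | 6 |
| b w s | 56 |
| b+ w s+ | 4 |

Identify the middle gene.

The two most frequent reciprocal classes, b w+ s+ and b+ w s, are the parental types, so the F1 was b w+ s+ / b+ w s.
The two rarest classes, b w+ s and b+ w s+, are the double crossovers. Comparing them with the parentals, only the s allele has switched, so s is the middle locus and the order is b – s – w.

s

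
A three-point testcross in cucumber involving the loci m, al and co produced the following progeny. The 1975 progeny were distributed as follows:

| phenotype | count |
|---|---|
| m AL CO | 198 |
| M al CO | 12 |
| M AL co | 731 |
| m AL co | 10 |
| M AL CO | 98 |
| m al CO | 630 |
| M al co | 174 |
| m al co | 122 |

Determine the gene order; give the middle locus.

The two most frequent reciprocal classes, M AL co and m al CO, are the parental types, so the F1 was M AL co / m al CO.
The two rarest classes, m AL co and M al CO, are the double crossovers. Comparing them with the parentals, only the m allele has switched, so m is the middle locus and the order is al – m – co.

m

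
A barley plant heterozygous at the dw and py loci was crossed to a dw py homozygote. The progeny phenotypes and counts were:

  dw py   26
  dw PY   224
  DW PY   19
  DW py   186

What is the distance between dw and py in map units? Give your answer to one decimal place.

The two most frequent classes, DW py (186) and dw PY (224), are the parental types, so the F1 was DW py / dw PY.
The recombinant classes are DW PY and dw py: 19 + 26 = 45.
Recombination frequency = 45/455 = 0.0989 ≈ 9.9%, i.e. 9.9 map units.

9.9 map units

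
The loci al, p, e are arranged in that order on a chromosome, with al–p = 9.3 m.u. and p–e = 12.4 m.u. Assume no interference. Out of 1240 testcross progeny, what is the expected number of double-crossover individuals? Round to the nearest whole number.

14

Map distances give recombination frequencies of 0.093 and 0.124 for the two intervals.
With no interference, expected double-crossover frequency = 0.093 × 0.124 = 0.01153.
Expected number = 0.01153 × 1240 = 14.30 ≈ 14.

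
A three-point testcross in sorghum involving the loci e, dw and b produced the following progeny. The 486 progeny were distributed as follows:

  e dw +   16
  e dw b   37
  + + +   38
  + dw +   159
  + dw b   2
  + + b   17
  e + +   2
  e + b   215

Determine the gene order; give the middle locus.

b

The two most frequent reciprocal classes, e + b and + dw +, are the parental types, so the F1 was e + b / + dw +.
The two rarest classes, e + + and + dw b, are the double crossovers. Comparing them with the parentals, only the b allele has switched, so b is the middle locus and the order is dw – b – e.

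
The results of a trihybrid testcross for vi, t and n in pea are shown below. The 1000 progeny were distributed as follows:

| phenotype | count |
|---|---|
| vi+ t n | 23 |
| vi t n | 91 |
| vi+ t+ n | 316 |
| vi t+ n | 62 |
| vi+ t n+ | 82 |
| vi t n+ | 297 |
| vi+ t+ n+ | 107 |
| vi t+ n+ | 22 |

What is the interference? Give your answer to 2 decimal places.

The two most frequent reciprocal classes, vi+ t+ n and vi t n+, are the parental types, so the F1 was vi+ t+ n / vi t n+.
The two rarest classes, vi+ t n and vi t+ n+, are the double crossovers. Comparing them with the parentals, only the t allele has switched, so t is the middle locus and the order is n – t – vi.
n–t: (198 + 45)/1000 = 0.2430; t–vi: (144 + 45)/1000 = 0.1890.
Expected DCO frequency = 0.2430 × 0.1890 ≈ 0.04593; observed = 45/1000 ≈ 0.04500.
Coefficient of coincidence = 0.04500/0.04593 ≈ 0.98; interference = 1 − 0.98 = 0.02.

0.02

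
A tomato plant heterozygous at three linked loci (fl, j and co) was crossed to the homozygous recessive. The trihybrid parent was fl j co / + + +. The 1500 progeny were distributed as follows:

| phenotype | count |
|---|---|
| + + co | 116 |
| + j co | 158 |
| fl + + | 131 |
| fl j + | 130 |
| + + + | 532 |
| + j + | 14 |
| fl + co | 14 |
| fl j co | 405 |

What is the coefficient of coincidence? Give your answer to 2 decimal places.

The two rarest classes, fl + co and + j +, are the double crossovers. Comparing them with the parentals, only the j allele has switched, so j is the middle locus and the order is co – j – fl.
co–j: (246 + 28)/1500 = 0.1827; j–fl: (289 + 28)/1500 = 0.2113.
Expected DCO frequency = 0.1827 × 0.2113 ≈ 0.03860; observed = 28/1500 ≈ 0.01867.
Coefficient of coincidence = 0.01867/0.03860 ≈ 0.48.

0.48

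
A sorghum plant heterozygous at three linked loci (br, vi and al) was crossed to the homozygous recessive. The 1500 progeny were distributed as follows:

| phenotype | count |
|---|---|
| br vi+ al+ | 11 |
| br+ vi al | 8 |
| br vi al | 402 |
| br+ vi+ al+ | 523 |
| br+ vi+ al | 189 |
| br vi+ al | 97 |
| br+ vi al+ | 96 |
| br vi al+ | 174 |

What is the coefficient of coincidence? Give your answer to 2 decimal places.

0.35

The two most frequent reciprocal classes, br vi al and br+ vi+ al+, are the parental types, so the F1 was br vi al / br+ vi+ al+.
The two rarest classes, br+ vi al and br vi+ al+, are the double crossovers. Comparing them with the parentals, only the br allele has switched, so br is the middle locus and the order is al – br – vi.
al–br: (363 + 19)/1500 = 0.2547; br–vi: (193 + 19)/1500 = 0.1413.
Expected DCO frequency = 0.2547 × 0.1413 ≈ 0.03599; observed = 19/1500 ≈ 0.01267.
Coefficient of coincidence = 0.01267/0.03599 ≈ 0.35.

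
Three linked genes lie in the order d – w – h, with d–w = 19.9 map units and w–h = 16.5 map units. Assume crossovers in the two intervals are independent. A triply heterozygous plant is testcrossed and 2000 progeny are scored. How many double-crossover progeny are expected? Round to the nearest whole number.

Map distances give recombination frequencies of 0.199 and 0.165 for the two intervals.
With no interference, expected double-crossover frequency = 0.199 × 0.165 = 0.03283.
Expected number = 0.03283 × 2000 = 65.67 ≈ 66.

66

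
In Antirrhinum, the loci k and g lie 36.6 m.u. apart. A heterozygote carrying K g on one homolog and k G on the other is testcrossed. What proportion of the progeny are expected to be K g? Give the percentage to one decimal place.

A map distance of 36.6 m.u. corresponds to a recombination frequency of 0.366.
The F1 is K g / k G, so K g is a parental gamete class with expected frequency (1 − r)/2 = 0.634/2 = 0.3170.
That is 0.3170 = 31.7% of the progeny.

31.7%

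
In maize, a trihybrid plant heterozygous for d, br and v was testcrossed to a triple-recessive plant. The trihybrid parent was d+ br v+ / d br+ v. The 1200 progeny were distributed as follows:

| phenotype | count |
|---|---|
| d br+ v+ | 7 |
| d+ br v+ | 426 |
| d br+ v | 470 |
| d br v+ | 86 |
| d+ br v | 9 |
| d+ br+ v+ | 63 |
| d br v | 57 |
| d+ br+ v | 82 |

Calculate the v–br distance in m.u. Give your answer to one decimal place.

The two rarest classes, d+ br v and d br+ v+, are the double crossovers. Comparing them with the parentals, only the v allele has switched, so v is the middle locus and the order is br – v – d.
Crossovers in the br–v interval produce the single-crossover classes d+ br+ v+ and d br v (63 + 57 = 120) plus the double crossovers (16).
RF(br–v) = (120 + 16) / 1200 = 136/1200 = 0.1133 → 11.3 m.u.

11.3 m.u.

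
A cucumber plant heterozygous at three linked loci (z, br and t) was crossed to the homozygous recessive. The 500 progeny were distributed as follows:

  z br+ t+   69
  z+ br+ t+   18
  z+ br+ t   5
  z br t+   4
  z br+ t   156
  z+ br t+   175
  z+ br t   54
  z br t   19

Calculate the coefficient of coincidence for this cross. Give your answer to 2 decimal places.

0.74

The two most frequent reciprocal classes, z br+ t and z+ br t+, are the parental types, so the F1 was z br+ t / z+ br t+.
The two rarest classes, z+ br+ t and z br t+, are the double crossovers. Comparing them with the parentals, only the z allele has switched, so z is the middle locus and the order is t – z – br.
t–z: (123 + 9)/500 = 0.2640; z–br: (37 + 9)/500 = 0.0920.
Expected DCO frequency = 0.2640 × 0.0920 ≈ 0.02429; observed = 9/500 ≈ 0.01800.
Coefficient of coincidence = 0.01800/0.02429 ≈ 0.74.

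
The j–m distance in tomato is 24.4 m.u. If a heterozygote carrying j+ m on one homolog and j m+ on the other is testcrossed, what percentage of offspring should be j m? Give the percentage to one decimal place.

A map distance of 24.4 m.u. corresponds to a recombination frequency of 0.244.
The F1 is j+ m / j m+, so j m is a recombinant gamete class with expected frequency r/2 = 0.244/2 = 0.1220.
That is 0.1220 = 12.2% of the progeny.

12.2%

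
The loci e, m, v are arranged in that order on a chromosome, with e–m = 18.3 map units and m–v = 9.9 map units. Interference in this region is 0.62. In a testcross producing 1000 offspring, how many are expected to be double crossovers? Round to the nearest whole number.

Map distances give recombination frequencies of 0.183 and 0.099 for the two intervals.
With interference 0.62 (so coincidence = 0.38), expected double-crossover frequency = 0.183 × 0.099 × 0.38 = 0.00688.
Expected number = 0.00688 × 1000 = 6.88 ≈ 7.

7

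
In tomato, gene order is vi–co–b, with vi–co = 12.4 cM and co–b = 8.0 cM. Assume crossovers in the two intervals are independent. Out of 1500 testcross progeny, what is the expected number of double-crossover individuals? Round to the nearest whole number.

15

Map distances give recombination frequencies of 0.124 and 0.080 for the two intervals.
With no interference, expected double-crossover frequency = 0.124 × 0.080 = 0.00992.
Expected number = 0.00992 × 1500 = 14.88 ≈ 15.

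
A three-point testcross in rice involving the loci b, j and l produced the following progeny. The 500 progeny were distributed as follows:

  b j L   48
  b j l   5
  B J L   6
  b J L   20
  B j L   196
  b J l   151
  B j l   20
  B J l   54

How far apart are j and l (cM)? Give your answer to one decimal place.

The two most frequent reciprocal classes, B j L and b J l, are the parental types, so the F1 was B j L / b J l.
The two rarest classes, B J L and b j l, are the double crossovers. Comparing them with the parentals, only the j allele has switched, so j is the middle locus and the order is b – j – l.
Crossovers in the j–l interval produce the single-crossover classes B j l and b J L (20 + 20 = 40) plus the double crossovers (11).
RF(j–l) = (40 + 11) / 500 = 51/500 = 0.1020 → 10.2 cM.

10.2 cM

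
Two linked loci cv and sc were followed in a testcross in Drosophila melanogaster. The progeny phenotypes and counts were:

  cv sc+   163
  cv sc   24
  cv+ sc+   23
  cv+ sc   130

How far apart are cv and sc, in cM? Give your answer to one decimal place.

The two most frequent classes, cv+ sc (130) and cv sc+ (163), are the parental types, so the F1 was cv+ sc / cv sc+.
The recombinant classes are cv+ sc+ and cv sc: 23 + 24 = 47.
Recombination frequency = 47/340 = 0.1382 ≈ 13.8%, i.e. 13.8 cM.

13.8 cM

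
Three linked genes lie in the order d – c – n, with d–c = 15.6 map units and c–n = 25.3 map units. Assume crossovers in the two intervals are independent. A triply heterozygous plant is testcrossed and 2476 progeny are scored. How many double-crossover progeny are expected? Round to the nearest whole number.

98

Map distances give recombination frequencies of 0.156 and 0.253 for the two intervals.
With no interference, expected double-crossover frequency = 0.156 × 0.253 = 0.03947.
Expected number = 0.03947 × 2476 = 97.72 ≈ 98.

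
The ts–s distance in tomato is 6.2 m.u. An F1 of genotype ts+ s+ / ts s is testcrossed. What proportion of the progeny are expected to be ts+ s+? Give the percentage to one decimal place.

A map distance of 6.2 m.u. corresponds to a recombination frequency of 0.062.
The F1 is ts+ s+ / ts s, so ts+ s+ is a parental gamete class with expected frequency (1 − r)/2 = 0.938/2 = 0.4690.
That is 0.4690 = 46.9% of the progeny.

46.9%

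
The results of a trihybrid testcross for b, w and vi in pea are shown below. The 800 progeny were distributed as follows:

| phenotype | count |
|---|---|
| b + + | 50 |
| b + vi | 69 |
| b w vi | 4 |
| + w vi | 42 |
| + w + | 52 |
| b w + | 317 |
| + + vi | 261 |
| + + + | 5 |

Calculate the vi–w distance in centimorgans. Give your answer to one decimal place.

12.6 centimorgans

The two most frequent reciprocal classes, b w + and + + vi, are the parental types, so the F1 was b w + / + + vi.
The two rarest classes, b w vi and + + +, are the double crossovers. Comparing them with the parentals, only the vi allele has switched, so vi is the middle locus and the order is b – vi – w.
Crossovers in the vi–w interval produce the single-crossover classes b + + and + w vi (50 + 42 = 92) plus the double crossovers (9).
RF(vi–w) = (92 + 9) / 800 = 101/800 = 0.1263 → 12.6 centimorgans.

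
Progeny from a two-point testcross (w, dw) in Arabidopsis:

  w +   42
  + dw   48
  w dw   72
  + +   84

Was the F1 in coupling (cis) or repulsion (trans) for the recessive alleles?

The two most frequent classes are + + (84) and w dw (72); these are the parental (non-recombinant) types.
So the F1 carried + + on one chromosome and w dw on the other — the recessive alleles are on the same chromosome (cis / coupling).

cis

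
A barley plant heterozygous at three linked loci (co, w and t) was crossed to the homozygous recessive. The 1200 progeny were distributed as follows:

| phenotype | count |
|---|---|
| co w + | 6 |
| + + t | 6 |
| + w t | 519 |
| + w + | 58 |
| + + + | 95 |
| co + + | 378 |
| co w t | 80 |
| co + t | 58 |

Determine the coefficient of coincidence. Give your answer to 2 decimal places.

0.60

The two most frequent reciprocal classes, + w t and co + +, are the parental types, so the F1 was + w t / co + +.
The two rarest classes, + + t and co w +, are the double crossovers. Comparing them with the parentals, only the w allele has switched, so w is the middle locus and the order is co – w – t.
co–w: (175 + 12)/1200 = 0.1558; w–t: (116 + 12)/1200 = 0.1067.
Expected DCO frequency = 0.1558 × 0.1067 ≈ 0.01662; observed = 12/1200 ≈ 0.01000.
Coefficient of coincidence = 0.01000/0.01662 ≈ 0.60.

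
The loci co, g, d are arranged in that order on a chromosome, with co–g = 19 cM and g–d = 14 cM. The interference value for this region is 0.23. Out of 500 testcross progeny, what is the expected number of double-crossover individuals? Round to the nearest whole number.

Map distances give recombination frequencies of 0.190 and 0.140 for the two intervals.
With interference 0.23 (so coincidence = 0.77), expected double-crossover frequency = 0.190 × 0.140 × 0.77 = 0.02048.
Expected number = 0.02048 × 500 = 10.24 ≈ 10.

10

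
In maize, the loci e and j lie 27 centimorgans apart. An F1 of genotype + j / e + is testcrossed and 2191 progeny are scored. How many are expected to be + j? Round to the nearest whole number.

800

A map distance of 27 centimorgans corresponds to a recombination frequency of 0.270.
The F1 is + j / e +, so + j is a parental gamete class with expected frequency (1 − r)/2 = 0.730/2 = 0.3650.
Expected number = 0.3650 × 2191 = 799.72 ≈ 800.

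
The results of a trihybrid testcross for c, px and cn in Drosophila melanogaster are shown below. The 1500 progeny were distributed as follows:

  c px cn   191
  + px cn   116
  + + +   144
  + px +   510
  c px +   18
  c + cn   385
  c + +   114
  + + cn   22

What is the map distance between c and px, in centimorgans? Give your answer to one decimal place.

The two most frequent reciprocal classes, c + cn and + px +, are the parental types, so the F1 was c + cn / + px +.
The two rarest classes, + + cn and c px +, are the double crossovers. Comparing them with the parentals, only the c allele has switched, so c is the middle locus and the order is cn – c – px.
Crossovers in the c–px interval produce the single-crossover classes c px cn and + + + (191 + 144 = 335) plus the double crossovers (40).
RF(c–px) = (335 + 40) / 1500 = 375/1500 = 0.2500 → 25.0 centimorgans.

25.0 centimorgans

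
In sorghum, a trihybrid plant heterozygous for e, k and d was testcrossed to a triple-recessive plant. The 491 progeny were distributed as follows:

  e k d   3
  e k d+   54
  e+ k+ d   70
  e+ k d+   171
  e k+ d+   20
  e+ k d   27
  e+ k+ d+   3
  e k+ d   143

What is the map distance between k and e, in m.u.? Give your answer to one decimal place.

The two most frequent reciprocal classes, e+ k d+ and e k+ d, are the parental types, so the F1 was e+ k d+ / e k+ d.
The two rarest classes, e+ k+ d+ and e k d, are the double crossovers. Comparing them with the parentals, only the k allele has switched, so k is the middle locus and the order is d – k – e.
Crossovers in the k–e interval produce the single-crossover classes e k d+ and e+ k+ d (54 + 70 = 124) plus the double crossovers (6).
RF(k–e) = (124 + 6) / 491 = 130/491 = 0.2648 → 26.5 m.u.

26.5 m.u.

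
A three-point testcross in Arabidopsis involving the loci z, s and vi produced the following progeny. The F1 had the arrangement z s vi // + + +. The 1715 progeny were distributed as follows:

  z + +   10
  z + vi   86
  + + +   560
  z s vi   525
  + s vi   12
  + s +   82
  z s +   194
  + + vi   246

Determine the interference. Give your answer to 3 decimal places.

0.570

The two rarest classes, + s vi and z + +, are the double crossovers. Comparing them with the parentals, only the z allele has switched, so z is the middle locus and the order is s – z – vi.
s–z: (168 + 22)/1715 = 0.1108; z–vi: (440 + 22)/1715 = 0.2694.
Expected DCO frequency = 0.1108 × 0.2694 ≈ 0.02985; observed = 22/1715 ≈ 0.01283.
Coefficient of coincidence = 0.01283/0.02985 ≈ 0.430; interference = 1 − 0.430 = 0.570.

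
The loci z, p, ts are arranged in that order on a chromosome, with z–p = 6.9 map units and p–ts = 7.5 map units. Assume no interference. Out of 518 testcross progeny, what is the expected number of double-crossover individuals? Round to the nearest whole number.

Map distances give recombination frequencies of 0.069 and 0.075 for the two intervals.
With no interference, expected double-crossover frequency = 0.069 × 0.075 = 0.00517.
Expected number = 0.00517 × 518 = 2.68 ≈ 3.

3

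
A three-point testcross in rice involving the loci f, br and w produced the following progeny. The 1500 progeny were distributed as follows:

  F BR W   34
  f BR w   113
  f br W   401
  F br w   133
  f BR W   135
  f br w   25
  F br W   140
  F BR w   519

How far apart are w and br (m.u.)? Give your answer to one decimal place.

21.8 m.u.

The two most frequent reciprocal classes, F BR w and f br W, are the parental types, so the F1 was F BR w / f br W.
The two rarest classes, F BR W and f br w, are the double crossovers. Comparing them with the parentals, only the w allele has switched, so w is the middle locus and the order is f – w – br.
Crossovers in the w–br interval produce the single-crossover classes F br w and f BR W (133 + 135 = 268) plus the double crossovers (59).
RF(w–br) = (268 + 59) / 1500 = 327/1500 = 0.2180 → 21.8 m.u.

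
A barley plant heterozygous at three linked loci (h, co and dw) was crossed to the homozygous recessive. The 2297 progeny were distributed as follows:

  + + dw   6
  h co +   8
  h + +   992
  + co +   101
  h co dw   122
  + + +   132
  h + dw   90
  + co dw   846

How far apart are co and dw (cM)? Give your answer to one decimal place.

The two most frequent reciprocal classes, + co dw and h + +, are the parental types, so the F1 was + co dw / h + +.
The two rarest classes, + + dw and h co +, are the double crossovers. Comparing them with the parentals, only the co allele has switched, so co is the middle locus and the order is h – co – dw.
Crossovers in the co–dw interval produce the single-crossover classes + co + and h + dw (101 + 90 = 191) plus the double crossovers (14).
RF(co–dw) = (191 + 14) / 2297 = 205/2297 = 0.0892 → 8.9 cM.

8.9 cM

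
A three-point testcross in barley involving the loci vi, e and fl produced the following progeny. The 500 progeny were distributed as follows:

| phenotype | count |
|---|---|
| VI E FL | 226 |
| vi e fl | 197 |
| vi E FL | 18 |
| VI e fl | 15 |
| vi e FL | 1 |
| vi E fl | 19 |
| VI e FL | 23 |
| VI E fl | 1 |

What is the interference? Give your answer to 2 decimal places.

The two most frequent reciprocal classes, VI E FL and vi e fl, are the parental types, so the F1 was VI E FL / vi e fl.
The two rarest classes, VI E fl and vi e FL, are the double crossovers. Comparing them with the parentals, only the fl allele has switched, so fl is the middle locus and the order is e – fl – vi.
e–fl: (42 + 2)/500 = 0.0880; fl–vi: (33 + 2)/500 = 0.0700.
Expected DCO frequency = 0.0880 × 0.0700 ≈ 0.00616; observed = 2/500 ≈ 0.00400.
Coefficient of coincidence = 0.00400/0.00616 ≈ 0.65; interference = 1 − 0.65 = 0.35.

0.35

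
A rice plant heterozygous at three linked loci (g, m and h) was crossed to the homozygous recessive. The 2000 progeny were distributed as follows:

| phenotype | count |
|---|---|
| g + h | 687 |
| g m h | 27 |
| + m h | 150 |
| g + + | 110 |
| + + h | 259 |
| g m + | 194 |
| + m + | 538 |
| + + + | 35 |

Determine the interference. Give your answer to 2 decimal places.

0.25

The two most frequent reciprocal classes, + m + and g + h, are the parental types, so the F1 was + m + / g + h.
The two rarest classes, + + + and g m h, are the double crossovers. Comparing them with the parentals, only the m allele has switched, so m is the middle locus and the order is h – m – g.
h–m: (260 + 62)/2000 = 0.1610; m–g: (453 + 62)/2000 = 0.2575.
Expected DCO frequency = 0.1610 × 0.2575 ≈ 0.04146; observed = 62/2000 ≈ 0.03100.
Coefficient of coincidence = 0.03100/0.04146 ≈ 0.75; interference = 1 − 0.75 = 0.25.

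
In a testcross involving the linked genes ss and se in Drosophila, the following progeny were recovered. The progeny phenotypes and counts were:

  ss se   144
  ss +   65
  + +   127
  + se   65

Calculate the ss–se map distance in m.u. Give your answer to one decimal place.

32.4 m.u.

The two most frequent classes, + + (127) and ss se (144), are the parental types, so the F1 was + + / ss se.
The recombinant classes are + se and ss +: 65 + 65 = 130.
Recombination frequency = 130/401 = 0.3242 ≈ 32.4%, i.e. 32.4 m.u.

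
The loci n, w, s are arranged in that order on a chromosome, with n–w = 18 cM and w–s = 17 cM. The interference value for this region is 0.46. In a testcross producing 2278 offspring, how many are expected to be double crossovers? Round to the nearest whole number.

Map distances give recombination frequencies of 0.180 and 0.170 for the two intervals.
With interference 0.46 (so coincidence = 0.54), expected double-crossover frequency = 0.180 × 0.170 × 0.54 = 0.01652.
Expected number = 0.01652 × 2278 = 37.64 ≈ 38.

38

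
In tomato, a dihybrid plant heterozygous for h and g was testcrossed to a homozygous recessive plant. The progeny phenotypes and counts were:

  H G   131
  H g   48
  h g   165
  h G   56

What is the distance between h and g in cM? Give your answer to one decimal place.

26.0 cM

The two most frequent classes, H G (131) and h g (165), are the parental types, so the F1 was H G / h g.
The recombinant classes are H g and h G: 48 + 56 = 104.
Recombination frequency = 104/400 = 0.2600 ≈ 26.0%, i.e. 26.0 cM.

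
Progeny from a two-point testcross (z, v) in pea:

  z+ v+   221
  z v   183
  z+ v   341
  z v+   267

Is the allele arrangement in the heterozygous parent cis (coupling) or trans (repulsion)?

The two most frequent classes are z+ v (341) and z v+ (267); these are the parental (non-recombinant) types.
So the F1 carried z+ v on one chromosome and z v+ on the other — the recessive alleles are on opposite chromosomes (trans / repulsion).

trans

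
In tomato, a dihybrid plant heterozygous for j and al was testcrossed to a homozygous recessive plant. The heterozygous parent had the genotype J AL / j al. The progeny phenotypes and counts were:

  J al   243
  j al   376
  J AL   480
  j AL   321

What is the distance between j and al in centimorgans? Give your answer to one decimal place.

The recombinant classes are J al and j AL: 243 + 321 = 564.
Recombination frequency = 564/1420 = 0.3972 ≈ 39.7%, i.e. 39.7 centimorgans.

39.7 centimorgans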